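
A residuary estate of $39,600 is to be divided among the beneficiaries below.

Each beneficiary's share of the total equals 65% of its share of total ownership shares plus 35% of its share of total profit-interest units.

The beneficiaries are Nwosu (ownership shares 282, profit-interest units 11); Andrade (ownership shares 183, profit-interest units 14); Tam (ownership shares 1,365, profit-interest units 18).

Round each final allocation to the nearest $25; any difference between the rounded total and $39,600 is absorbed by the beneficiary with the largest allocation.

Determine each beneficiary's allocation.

Nwosu: $7,500 · Andrade: $7,075 · Tam: $25,025

Totals — ownership shares 1,830, profit-interest units 43.
Blended shares (65% ownership shares + 35% profit-interest units): Nwosu 0.1897; Andrade 0.1790; Tam 0.6313.
Proportional shares: Nwosu 7,512.07; Andrade 7,086.56; Tam 25,001.37.
At nearest $25: Nwosu $7,500; Andrade $7,075; Tam $25,000. Sum = $39,575.
Difference $39,600 − $39,575 = +$25 applied to largest allocation (Tam): Tam becomes $25,025.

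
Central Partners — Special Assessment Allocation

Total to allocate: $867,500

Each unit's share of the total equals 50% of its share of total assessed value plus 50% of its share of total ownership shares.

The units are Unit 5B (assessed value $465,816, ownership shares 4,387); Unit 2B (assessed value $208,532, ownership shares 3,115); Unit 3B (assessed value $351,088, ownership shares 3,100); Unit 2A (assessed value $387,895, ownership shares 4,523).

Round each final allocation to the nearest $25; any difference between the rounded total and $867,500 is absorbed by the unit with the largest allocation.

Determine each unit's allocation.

Assessed value total 1,413,331; ownership shares total 15,125.
Blended shares (50% assessed value + 50% ownership shares): Unit 5B 0.3098; Unit 2B 0.1767; Unit 3B 0.2267; Unit 2A 0.2867.
Pro-rata amounts: Unit 5B 268,767.52; Unit 2B 153,329.27; Unit 3B 196,649.41; Unit 2A 248,753.80.
At nearest $25: Unit 5B $268,775; Unit 2B $153,325; Unit 3B $196,650; Unit 2A $248,750. Sum = $867,500.
Rounded total matches; no reconciliation needed.

Unit 5B: $268,775 | Unit 2B: $153,325 | Unit 3B: $196,650 | Unit 2A: $248,750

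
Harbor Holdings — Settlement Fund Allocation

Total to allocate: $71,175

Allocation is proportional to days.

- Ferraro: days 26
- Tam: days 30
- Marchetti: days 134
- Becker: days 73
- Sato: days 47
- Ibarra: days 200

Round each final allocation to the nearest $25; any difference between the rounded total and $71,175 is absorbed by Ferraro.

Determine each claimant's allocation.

Ferraro: $3,650 | Tam: $4,175 | Marchetti: $18,700 | Becker: $10,200 | Sato: $6,550 | Ibarra: $27,900

Total days = 510.
Unrounded shares: Ferraro 26/510 × $71,175 = 3,628.53; Tam 30/510 × $71,175 = 4,186.76; Marchetti 134/510 × $71,175 = 18,700.88; Becker 73/510 × $71,175 = 10,187.79; Sato 47/510 × $71,175 = 6,559.26; Ibarra 200/510 × $71,175 = 27,911.76.
At nearest $25: Ferraro $3,625; Tam $4,175; Marchetti $18,700; Becker $10,200; Sato $6,550; Ibarra $27,900. Sum = $71,150.
Difference $71,175 − $71,150 = +$25 applied to Ferraro: Ferraro becomes $3,650.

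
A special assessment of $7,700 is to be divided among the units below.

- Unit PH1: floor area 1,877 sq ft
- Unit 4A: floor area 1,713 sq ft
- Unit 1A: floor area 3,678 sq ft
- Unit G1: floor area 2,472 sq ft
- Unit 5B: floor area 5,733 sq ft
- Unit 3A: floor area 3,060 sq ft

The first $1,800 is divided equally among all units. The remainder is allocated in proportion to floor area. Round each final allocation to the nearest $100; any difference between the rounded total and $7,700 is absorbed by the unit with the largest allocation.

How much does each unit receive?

Unit PH1: $900; Unit 4A: $800; Unit 1A: $1,500; Unit G1: $1,100; Unit 5B: $2,100; Unit 3A: $1,300

$1,800 shared equally gives $300 per unit.
Remainder $5,900 by floor area (total 18,533): Unit PH1 597.54 → $600; Unit 4A 545.34 → $500; Unit 1A 1,170.90 → $1,200; Unit G1 786.96 → $800; Unit 5B 1,825.11 → $1,800; Unit 3A 974.15 → $1,000.
Totals: Unit PH1 $300 + $600 = $900; Unit 4A $300 + $500 = $800; Unit 1A $300 + $1,200 = $1,500; Unit G1 $300 + $800 = $1,100; Unit 5B $300 + $1,800 = $2,100; Unit 3A $300 + $1,000 = $1,300.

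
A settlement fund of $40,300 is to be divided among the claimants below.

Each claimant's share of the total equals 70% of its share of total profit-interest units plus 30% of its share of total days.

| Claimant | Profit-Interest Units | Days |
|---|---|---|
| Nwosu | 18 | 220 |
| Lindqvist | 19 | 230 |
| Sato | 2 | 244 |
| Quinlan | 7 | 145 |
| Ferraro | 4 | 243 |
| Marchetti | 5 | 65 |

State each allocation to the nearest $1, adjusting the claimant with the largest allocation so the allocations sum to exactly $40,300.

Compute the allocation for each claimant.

Nwosu: $11,551 · Lindqvist: $12,169 · Sato: $3,598 · Quinlan: $5,119 · Ferraro: $4,613 · Marchetti: $3,250

Profit-interest units total 55; days total 1,147.
Composite weights (70% profit-interest units + 30% days): Nwosu 0.2866; Lindqvist 0.3020; Sato 0.0893; Quinlan 0.1270; Ferraro 0.1145; Marchetti 0.0806.
Proportional shares: Nwosu 11,551.28; Lindqvist 12,169.60; Sato 3,597.71; Quinlan 5,118.74; Ferraro 4,612.99; Marchetti 3,249.68.
At nearest $1: Nwosu $11,551; Lindqvist $12,170; Sato $3,598; Quinlan $5,119; Ferraro $4,613; Marchetti $3,250. Sum = $40,301.
Difference $40,300 − $40,301 = −$1 applied to largest allocation (Lindqvist): Lindqvist becomes $12,169.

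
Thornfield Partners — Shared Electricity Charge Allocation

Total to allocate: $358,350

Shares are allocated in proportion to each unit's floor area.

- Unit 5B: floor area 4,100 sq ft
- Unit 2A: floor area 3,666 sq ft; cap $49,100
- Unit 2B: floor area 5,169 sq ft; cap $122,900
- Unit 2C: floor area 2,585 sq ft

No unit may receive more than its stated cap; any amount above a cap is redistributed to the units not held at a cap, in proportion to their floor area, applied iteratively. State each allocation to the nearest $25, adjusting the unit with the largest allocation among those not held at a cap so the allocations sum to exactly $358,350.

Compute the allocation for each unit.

Sum of floor area: 15,520.
Unconstrained shares: Unit 5B 94,667.20; Unit 2A 84,646.33; Unit 2B 119,349.95; Unit 2C 59,686.52.
Held at cap: Unit 2A ($49,100); remaining pool $309,250 reallocated over remaining floor area 11,854.
Held at cap: Unit 2B ($122,900); remaining pool $186,350 reallocated over remaining floor area 6,685.
Remaining shares: Unit 5B 114,290.95 → $114,300; Unit 2C 72,059.05 → $72,050.

Unit 5B: $114,300 | Unit 2A: $49,100 | Unit 2B: $122,900 | Unit 2C: $72,050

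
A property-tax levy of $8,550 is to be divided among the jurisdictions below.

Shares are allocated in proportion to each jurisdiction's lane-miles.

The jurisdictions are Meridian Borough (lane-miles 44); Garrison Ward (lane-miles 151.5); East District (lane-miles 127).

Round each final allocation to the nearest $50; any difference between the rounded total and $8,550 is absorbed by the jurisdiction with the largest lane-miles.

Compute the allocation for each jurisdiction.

Meridian Borough: $1,150; Garrison Ward: $4,050; East District: $3,350

Combined lane-miles = 322.5.
Pro-rata amounts: Meridian Borough 44/322.5 × $8,550 = 1,166.51; Garrison Ward 151.5/322.5 × $8,550 = 4,016.51; East District 127/322.5 × $8,550 = 3,366.98.
At nearest $50: Meridian Borough $1,150; Garrison Ward $4,000; East District $3,350. Sum = $8,500.
Difference $8,550 − $8,500 = +$50 applied to largest lane-miles (Garrison Ward): Garrison Ward becomes $4,050.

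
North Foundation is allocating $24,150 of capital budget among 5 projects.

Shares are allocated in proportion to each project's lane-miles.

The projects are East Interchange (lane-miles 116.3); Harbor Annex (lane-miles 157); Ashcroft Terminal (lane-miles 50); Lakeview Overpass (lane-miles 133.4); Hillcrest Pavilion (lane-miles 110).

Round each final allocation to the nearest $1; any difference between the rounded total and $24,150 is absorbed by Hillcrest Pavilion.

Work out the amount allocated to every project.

Total lane-miles = 566.7.
Unrounded shares: East Interchange 116.3/566.7 × $24,150 = 4,956.14; Harbor Annex 157/566.7 × $24,150 = 6,690.58; Ashcroft Terminal 50/566.7 × $24,150 = 2,130.76; Lakeview Overpass 133.4/566.7 × $24,150 = 5,684.86; Hillcrest Pavilion 110/566.7 × $24,150 = 4,687.67.
After rounding ($1): East Interchange $4,956; Harbor Annex $6,691; Ashcroft Terminal $2,131; Lakeview Overpass $5,685; Hillcrest Pavilion $4,688. Sum = $24,151.
Difference $24,150 − $24,151 = −$1 applied to Hillcrest Pavilion: Hillcrest Pavilion becomes $4,687.

East Interchange: $4,956 · Harbor Annex: $6,691 · Ashcroft Terminal: $2,131 · Lakeview Overpass: $5,685 · Hillcrest Pavilion: $4,687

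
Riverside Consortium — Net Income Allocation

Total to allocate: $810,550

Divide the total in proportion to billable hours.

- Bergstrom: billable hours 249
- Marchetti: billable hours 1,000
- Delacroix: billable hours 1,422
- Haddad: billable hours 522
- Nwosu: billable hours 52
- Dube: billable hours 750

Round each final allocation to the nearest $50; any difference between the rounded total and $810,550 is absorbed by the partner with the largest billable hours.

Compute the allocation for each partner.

Sum of billable hours: 249 + 1,000 + 1,422 + 522 + 52 + 750 = 3,995.
Unrounded shares: Bergstrom 50,519.89; Marchetti 202,891.11; Delacroix 288,511.16; Haddad 105,909.16; Nwosu 10,550.34; Dube 152,168.34.
At nearest $50: Bergstrom $50,500; Marchetti $202,900; Delacroix $288,500; Haddad $105,900; Nwosu $10,550; Dube $152,150. Sum = $810,500.
Difference $810,550 − $810,500 = +$50 applied to largest billable hours (Delacroix): Delacroix becomes $288,550.

Bergstrom: $50,500; Marchetti: $202,900; Delacroix: $288,550; Haddad: $105,900; Nwosu: $10,550; Dube: $152,150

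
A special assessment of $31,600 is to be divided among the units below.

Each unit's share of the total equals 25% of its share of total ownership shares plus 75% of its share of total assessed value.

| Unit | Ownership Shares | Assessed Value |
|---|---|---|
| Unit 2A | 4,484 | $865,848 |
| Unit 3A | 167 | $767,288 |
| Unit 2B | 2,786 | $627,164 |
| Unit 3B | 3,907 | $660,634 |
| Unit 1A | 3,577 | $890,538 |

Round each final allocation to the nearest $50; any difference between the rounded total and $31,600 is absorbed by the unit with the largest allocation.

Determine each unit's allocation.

Ownership shares total 14,921; assessed value total 3,811,472.
Blended shares (25% ownership shares + 75% assessed value): Unit 2A 0.2455; Unit 3A 0.1538; Unit 2B 0.1701; Unit 3B 0.1955; Unit 1A 0.2352.
Proportional shares: Unit 2A 7,757.98; Unit 3A 4,859.47; Unit 2B 5,374.81; Unit 3B 6,176.45; Unit 1A 7,431.29.
Rounded to nearest $50: Unit 2A $7,750; Unit 3A $4,850; Unit 2B $5,350; Unit 3B $6,200; Unit 1A $7,450. Sum = $31,600.
Rounded total matches; no reconciliation needed.

Unit 2A: $7,750 · Unit 3A: $4,850 · Unit 2B: $5,350 · Unit 3B: $6,200 · Unit 1A: $7,450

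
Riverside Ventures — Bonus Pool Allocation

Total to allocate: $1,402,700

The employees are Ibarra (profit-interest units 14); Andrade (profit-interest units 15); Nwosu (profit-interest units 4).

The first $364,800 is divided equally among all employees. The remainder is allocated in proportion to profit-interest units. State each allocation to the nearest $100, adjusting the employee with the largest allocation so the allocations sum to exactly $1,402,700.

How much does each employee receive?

Ibarra: $561,900 · Andrade: $593,400 · Nwosu: $247,400

First tranche $364,800 split equally: $121,600 each.
Remainder $1,037,900 by profit-interest units (total 33): Ibarra 440,321.21 → $440,300; Andrade 471,772.73 → $471,800; Nwosu 125,806.06 → $125,800.
Totals: Ibarra $121,600 + $440,300 = $561,900; Andrade $121,600 + $471,800 = $593,400; Nwosu $121,600 + $125,800 = $247,400.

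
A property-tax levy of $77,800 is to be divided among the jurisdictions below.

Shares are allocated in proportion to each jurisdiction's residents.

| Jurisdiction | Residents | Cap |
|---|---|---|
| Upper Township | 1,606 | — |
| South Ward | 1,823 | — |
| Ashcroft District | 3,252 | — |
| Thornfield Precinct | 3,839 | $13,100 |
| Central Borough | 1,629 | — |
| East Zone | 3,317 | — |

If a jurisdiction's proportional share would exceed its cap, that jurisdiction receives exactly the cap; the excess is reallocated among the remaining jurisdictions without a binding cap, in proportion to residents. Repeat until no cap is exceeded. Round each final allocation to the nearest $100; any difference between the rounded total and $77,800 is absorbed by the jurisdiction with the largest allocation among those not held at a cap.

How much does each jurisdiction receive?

Upper Township: $8,900; South Ward: $10,100; Ashcroft District: $18,100; Thornfield Precinct: $13,100; Central Borough: $9,100; East Zone: $18,500

Combined residents = 15,466.
Pro-rata shares before constraints: Upper Township 8,078.81; South Ward 9,170.40; Ashcroft District 16,358.83; Thornfield Precinct 19,311.66; Central Borough 8,194.50; East Zone 16,685.80.
Capped: Thornfield Precinct ($13,100); remaining pool $64,700 reallocated over remaining residents 11,627.
Remaining shares: Upper Township 8,936.80 → $8,900; South Ward 10,144.33 → $10,100; Ashcroft District 18,096.19 → $18,100; Central Borough 9,064.79 → $9,100; East Zone 18,457.89 → $18,500.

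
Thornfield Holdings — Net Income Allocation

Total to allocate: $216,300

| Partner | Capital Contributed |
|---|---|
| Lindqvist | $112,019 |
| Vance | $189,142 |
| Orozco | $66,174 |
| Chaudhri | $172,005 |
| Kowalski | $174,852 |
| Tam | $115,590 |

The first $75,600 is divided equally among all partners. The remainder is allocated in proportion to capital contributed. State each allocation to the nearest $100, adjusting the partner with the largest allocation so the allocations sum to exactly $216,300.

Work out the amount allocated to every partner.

Lindqvist: $31,600; Vance: $44,700; Orozco: $23,800; Chaudhri: $41,800; Kowalski: $42,200; Tam: $32,200

Equal tier: $75,600 ÷ 6 = $12,600 apiece.
Remainder $140,700 by capital contributed (total 829,782): Lindqvist 18,994.23 → $19,000; Vance 32,071.41 → $32,100; Orozco 11,220.64 → $11,200; Chaudhri 29,165.62 → $29,200; Kowalski 29,648.36 → $29,600; Tam 19,599.74 → $19,600.
Totals: Lindqvist $12,600 + $19,000 = $31,600; Vance $12,600 + $32,100 = $44,700; Orozco $12,600 + $11,200 = $23,800; Chaudhri $12,600 + $29,200 = $41,800; Kowalski $12,600 + $29,600 = $42,200; Tam $12,600 + $19,600 = $32,200.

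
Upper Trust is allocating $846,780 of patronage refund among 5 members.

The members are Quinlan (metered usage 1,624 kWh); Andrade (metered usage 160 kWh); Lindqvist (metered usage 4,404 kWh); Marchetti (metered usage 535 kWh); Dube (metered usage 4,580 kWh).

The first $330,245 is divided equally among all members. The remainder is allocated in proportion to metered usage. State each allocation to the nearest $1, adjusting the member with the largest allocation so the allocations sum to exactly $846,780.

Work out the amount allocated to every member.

Equal tier: $330,245 ÷ 5 = $66,049 apiece.
Remainder $516,535 by metered usage (total 11,303): Quinlan 74,215.06 → $74,215; Andrade 7,311.83 → $7,312; Lindqvist 201,258.09 → $201,258; Marchetti 24,448.93 → $24,449; Dube 209,301.10 → $209,301.
Totals: Quinlan $66,049 + $74,215 = $140,264; Andrade $66,049 + $7,312 = $73,361; Lindqvist $66,049 + $201,258 = $267,307; Marchetti $66,049 + $24,449 = $90,498; Dube $66,049 + $209,301 = $275,350.

Quinlan: $140,264 · Andrade: $73,361 · Lindqvist: $267,307 · Marchetti: $90,498 · Dube: $275,350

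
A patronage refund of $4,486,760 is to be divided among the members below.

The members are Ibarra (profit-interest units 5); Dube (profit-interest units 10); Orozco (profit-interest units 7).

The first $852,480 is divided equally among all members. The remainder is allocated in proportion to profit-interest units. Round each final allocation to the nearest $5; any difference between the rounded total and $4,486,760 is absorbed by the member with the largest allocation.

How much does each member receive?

Ibarra: $1,110,135 | Dube: $1,936,105 | Orozco: $1,440,520

$852,480 shared equally gives $284,160 per member.
Remainder $3,634,280 by profit-interest units (total 22): Ibarra 825,972.73 → $825,975; Dube 1,651,945.45 → $1,651,945; Orozco 1,156,361.82 → $1,156,360.
Totals: Ibarra $284,160 + $825,975 = $1,110,135; Dube $284,160 + $1,651,945 = $1,936,105; Orozco $284,160 + $1,156,360 = $1,440,520.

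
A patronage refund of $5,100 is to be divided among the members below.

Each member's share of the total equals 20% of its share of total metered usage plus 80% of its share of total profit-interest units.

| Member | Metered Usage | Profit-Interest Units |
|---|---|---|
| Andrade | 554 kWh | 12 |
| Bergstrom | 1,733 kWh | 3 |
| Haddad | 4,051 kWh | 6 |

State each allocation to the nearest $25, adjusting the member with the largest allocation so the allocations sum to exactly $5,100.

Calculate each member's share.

Totals — metered usage 6,338, profit-interest units 21.
Blended shares (20% metered usage + 80% profit-interest units): Andrade 0.4746; Bergstrom 0.1690; Haddad 0.3564.
Pro-rata amounts: Andrade 2,420.59; Bergstrom 861.76; Haddad 1,817.66.
Rounded to nearest $25: Andrade $2,425; Bergstrom $850; Haddad $1,825. Sum = $5,100.
Sum already equals the total — no adjustment.

Andrade: $2,425 | Bergstrom: $850 | Haddad: $1,825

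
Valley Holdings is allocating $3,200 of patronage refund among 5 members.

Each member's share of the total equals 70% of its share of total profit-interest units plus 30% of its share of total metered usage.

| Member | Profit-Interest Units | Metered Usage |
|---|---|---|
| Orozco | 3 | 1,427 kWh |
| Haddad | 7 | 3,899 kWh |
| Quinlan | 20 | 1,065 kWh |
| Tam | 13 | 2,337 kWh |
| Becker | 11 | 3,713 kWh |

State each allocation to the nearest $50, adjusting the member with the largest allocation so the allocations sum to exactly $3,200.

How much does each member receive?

Profit-interest units total 54; metered usage total 12,441.
Combined weights (70% profit-interest units + 30% metered usage): Orozco 0.0733; Haddad 0.1848; Quinlan 0.2849; Tam 0.2249; Becker 0.2321.
Proportional shares: Orozco 234.56; Haddad 591.23; Quinlan 911.81; Tam 719.59; Becker 742.81.
After rounding ($50): Orozco $250; Haddad $600; Quinlan $900; Tam $700; Becker $750. Sum = $3,200.
Sum already equals the total — no adjustment.

Orozco: $250; Haddad: $600; Quinlan: $900; Tam: $700; Becker: $750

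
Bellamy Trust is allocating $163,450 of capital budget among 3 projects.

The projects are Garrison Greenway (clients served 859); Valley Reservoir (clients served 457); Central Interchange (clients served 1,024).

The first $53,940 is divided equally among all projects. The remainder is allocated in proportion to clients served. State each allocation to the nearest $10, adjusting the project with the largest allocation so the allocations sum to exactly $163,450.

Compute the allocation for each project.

First tranche $53,940 split equally: $17,980 each.
Remainder $109,510 by clients served (total 2,340): Garrison Greenway 40,200.47 → $40,200; Valley Reservoir 21,387.21 → $21,390; Central Interchange 47,922.32 → $47,920.
Totals: Garrison Greenway $17,980 + $40,200 = $58,180; Valley Reservoir $17,980 + $21,390 = $39,370; Central Interchange $17,980 + $47,920 = $65,900.

Garrison Greenway: $58,180 · Valley Reservoir: $39,370 · Central Interchange: $65,900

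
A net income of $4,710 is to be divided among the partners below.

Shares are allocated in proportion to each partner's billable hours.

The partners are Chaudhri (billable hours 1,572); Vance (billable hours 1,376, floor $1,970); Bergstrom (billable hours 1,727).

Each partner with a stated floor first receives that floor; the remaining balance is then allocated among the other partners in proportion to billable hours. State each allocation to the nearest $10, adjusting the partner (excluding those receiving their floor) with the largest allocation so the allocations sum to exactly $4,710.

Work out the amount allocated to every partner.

Fund the minimums — Vance $1,970. Balance $2,740.
Balance split over remaining billable hours 3,299: Chaudhri 1,305.63 → $1,310; Bergstrom 1,434.37 → $1,430.

Chaudhri: $1,310; Vance: $1,970; Bergstrom: $1,430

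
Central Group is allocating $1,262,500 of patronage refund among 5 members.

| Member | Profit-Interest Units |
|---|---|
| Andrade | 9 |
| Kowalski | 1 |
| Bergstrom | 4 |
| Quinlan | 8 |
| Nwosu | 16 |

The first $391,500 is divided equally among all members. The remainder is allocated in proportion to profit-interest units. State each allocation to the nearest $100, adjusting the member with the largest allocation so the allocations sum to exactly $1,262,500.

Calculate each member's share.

Andrade: $284,600 | Kowalski: $101,200 | Bergstrom: $170,000 | Quinlan: $261,700 | Nwosu: $445,000

$391,500 shared equally gives $78,300 per member.
Remainder $871,000 by profit-interest units (total 38): Andrade 206,289.47 → $206,300; Kowalski 22,921.05 → $22,900; Bergstrom 91,684.21 → $91,700; Quinlan 183,368.42 → $183,400; Nwosu 366,736.84 → $366,700.
Totals: Andrade $78,300 + $206,300 = $284,600; Kowalski $78,300 + $22,900 = $101,200; Bergstrom $78,300 + $91,700 = $170,000; Quinlan $78,300 + $183,400 = $261,700; Nwosu $78,300 + $366,700 = $445,000.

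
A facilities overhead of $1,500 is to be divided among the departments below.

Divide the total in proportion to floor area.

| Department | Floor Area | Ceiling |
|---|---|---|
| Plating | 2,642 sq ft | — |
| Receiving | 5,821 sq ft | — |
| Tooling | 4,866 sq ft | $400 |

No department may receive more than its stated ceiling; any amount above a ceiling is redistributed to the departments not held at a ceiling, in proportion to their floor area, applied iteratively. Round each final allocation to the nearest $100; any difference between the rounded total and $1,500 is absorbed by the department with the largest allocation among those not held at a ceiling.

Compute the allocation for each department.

Sum of floor area: 13,329.
Proportional shares (ignoring caps): Plating 297.32; Receiving 655.08; Tooling 547.60.
Cap binds for Tooling ($400); balance $1,100 reallocated over remaining floor area 8,463.
Redistributed shares: Plating 343.40 → $300; Receiving 756.60 → $800.

Plating: $300; Receiving: $800; Tooling: $400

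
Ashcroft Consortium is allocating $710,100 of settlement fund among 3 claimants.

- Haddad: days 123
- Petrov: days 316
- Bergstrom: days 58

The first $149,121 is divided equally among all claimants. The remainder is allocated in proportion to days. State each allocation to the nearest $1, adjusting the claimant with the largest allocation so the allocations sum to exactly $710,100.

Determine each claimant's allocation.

First tranche $149,121 split equally: $49,707 each.
Remainder $560,979 by days (total 497): Haddad 138,833.84 → $138,834; Petrov 356,678.80 → $356,679; Bergstrom 65,466.36 → $65,466.
Totals: Haddad $49,707 + $138,834 = $188,541; Petrov $49,707 + $356,679 = $406,386; Bergstrom $49,707 + $65,466 = $115,173.

Haddad: $188,541 | Petrov: $406,386 | Bergstrom: $115,173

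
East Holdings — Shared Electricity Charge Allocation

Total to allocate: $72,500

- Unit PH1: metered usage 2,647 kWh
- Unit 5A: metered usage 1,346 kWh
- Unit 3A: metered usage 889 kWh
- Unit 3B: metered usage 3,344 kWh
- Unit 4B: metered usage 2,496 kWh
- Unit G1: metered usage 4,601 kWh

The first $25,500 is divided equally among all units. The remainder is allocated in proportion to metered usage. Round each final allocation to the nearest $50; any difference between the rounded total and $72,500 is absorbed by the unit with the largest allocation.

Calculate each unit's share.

$25,500 shared equally gives $4,250 per unit.
Remainder $47,000 by metered usage (total 15,323): Unit PH1 8,119.10 → $8,100; Unit 5A 4,128.56 → $4,150; Unit 3A 2,726.82 → $2,750; Unit 3B 10,257.00 → $10,250; Unit 4B 7,655.94 → $7,650; Unit G1 14,112.58 → $14,100.
Totals: Unit PH1 $4,250 + $8,100 = $12,350; Unit 5A $4,250 + $4,150 = $8,400; Unit 3A $4,250 + $2,750 = $7,000; Unit 3B $4,250 + $10,250 = $14,500; Unit 4B $4,250 + $7,650 = $11,900; Unit G1 $4,250 + $14,100 = $18,350.

Unit PH1: $12,350; Unit 5A: $8,400; Unit 3A: $7,000; Unit 3B: $14,500; Unit 4B: $11,900; Unit G1: $18,350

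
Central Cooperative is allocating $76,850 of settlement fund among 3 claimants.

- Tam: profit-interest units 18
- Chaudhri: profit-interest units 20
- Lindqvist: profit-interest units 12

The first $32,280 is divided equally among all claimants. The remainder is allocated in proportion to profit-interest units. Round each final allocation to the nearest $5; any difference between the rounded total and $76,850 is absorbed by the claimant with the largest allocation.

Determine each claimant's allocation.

Tam: $26,805; Chaudhri: $28,590; Lindqvist: $21,455

Equal tier: $32,280 ÷ 3 = $10,760 apiece.
Remainder $44,570 by profit-interest units (total 50): Tam 16,045.20 → $16,045; Chaudhri 17,828.00 → $17,830; Lindqvist 10,696.80 → $10,695.
Totals: Tam $10,760 + $16,045 = $26,805; Chaudhri $10,760 + $17,830 = $28,590; Lindqvist $10,760 + $10,695 = $21,455.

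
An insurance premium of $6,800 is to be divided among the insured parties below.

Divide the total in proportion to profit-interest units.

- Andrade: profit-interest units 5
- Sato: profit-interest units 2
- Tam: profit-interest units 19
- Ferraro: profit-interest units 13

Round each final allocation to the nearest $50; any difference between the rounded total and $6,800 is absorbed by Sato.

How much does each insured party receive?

Andrade: $850 | Sato: $400 | Tam: $3,300 | Ferraro: $2,250

Combined profit-interest units = 39.
Pro-rata amounts: Andrade 5/39 × $6,800 = 871.79; Sato 2/39 × $6,800 = 348.72; Tam 19/39 × $6,800 = 3,312.82; Ferraro 13/39 × $6,800 = 2,266.67.
Rounded to nearest $50: Andrade $850; Sato $350; Tam $3,300; Ferraro $2,250. Sum = $6,750.
Difference $6,800 − $6,750 = +$50 applied to Sato: Sato becomes $400.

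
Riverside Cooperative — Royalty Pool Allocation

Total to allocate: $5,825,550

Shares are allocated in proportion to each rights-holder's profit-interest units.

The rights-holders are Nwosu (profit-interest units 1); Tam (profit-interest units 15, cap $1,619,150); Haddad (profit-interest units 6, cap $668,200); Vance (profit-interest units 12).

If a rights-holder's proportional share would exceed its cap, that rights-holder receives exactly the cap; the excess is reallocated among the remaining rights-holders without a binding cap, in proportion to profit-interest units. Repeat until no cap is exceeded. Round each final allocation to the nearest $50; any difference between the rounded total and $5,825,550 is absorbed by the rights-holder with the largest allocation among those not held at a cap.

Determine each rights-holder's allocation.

Nwosu: $272,150 | Tam: $1,619,150 | Haddad: $668,200 | Vance: $3,266,050

Combined profit-interest units = 34.
Pro-rata shares before constraints: Nwosu 171,339.71; Tam 2,570,095.59; Haddad 1,028,038.24; Vance 2,056,076.47.
Capped: Tam ($1,619,150), Haddad ($668,200); remaining pool $3,538,200 reallocated over remaining profit-interest units 13.
Remaining shares: Nwosu 272,169.23 → $272,150; Vance 3,266,030.77 → $3,266,050.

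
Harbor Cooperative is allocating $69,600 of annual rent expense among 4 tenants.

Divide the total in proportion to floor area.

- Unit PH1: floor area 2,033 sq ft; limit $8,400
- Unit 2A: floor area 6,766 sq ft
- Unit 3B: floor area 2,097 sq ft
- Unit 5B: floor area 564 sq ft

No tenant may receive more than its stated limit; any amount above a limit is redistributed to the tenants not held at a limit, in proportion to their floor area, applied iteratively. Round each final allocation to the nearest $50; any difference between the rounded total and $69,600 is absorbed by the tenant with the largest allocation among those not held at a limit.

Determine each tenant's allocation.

Unit PH1: $8,400; Unit 2A: $43,950; Unit 3B: $13,600; Unit 5B: $3,650

Combined floor area = 11,460.
Pro-rata shares before constraints: Unit PH1 12,347.02; Unit 2A 41,091.94; Unit 3B 12,735.71; Unit 5B 3,425.34.
Cap binds for Unit PH1 ($8,400); remaining pool $61,200 reallocated over remaining floor area 9,427.
Redistributed shares: Unit 2A 43,924.81 → $43,900; Unit 3B 13,613.71 → $13,600; Unit 5B 3,661.48 → $3,650.
Rounding difference +$50 applied to Unit 2A → $43,950.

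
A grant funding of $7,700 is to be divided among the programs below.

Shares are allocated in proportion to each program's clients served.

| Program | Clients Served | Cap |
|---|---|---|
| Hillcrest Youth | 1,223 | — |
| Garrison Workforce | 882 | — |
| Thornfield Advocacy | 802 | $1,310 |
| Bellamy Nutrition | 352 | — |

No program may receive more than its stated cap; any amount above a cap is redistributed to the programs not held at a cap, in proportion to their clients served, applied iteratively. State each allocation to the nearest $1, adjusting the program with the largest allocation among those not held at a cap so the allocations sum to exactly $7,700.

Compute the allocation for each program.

Hillcrest Youth: $3,181 · Garrison Workforce: $2,294 · Thornfield Advocacy: $1,310 · Bellamy Nutrition: $915

Combined clients served = 3,259.
Pro-rata shares before constraints: Hillcrest Youth 2,889.57; Garrison Workforce 2,083.89; Thornfield Advocacy 1,894.88; Bellamy Nutrition 831.67.
Capped: Thornfield Advocacy ($1,310); remaining pool $6,390 reallocated over remaining clients served 2,457.
Shares after redistribution: Hillcrest Youth 3,180.70 → $3,181; Garrison Workforce 2,293.85 → $2,294; Bellamy Nutrition 915.46 → $915.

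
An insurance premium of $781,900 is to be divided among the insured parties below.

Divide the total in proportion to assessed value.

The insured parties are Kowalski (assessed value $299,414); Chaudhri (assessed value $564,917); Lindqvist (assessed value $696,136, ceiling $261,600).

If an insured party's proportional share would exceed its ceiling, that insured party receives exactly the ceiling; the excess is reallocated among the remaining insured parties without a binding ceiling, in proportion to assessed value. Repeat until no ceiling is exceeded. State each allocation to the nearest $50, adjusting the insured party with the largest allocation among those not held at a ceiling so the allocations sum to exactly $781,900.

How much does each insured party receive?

Kowalski: $180,250 | Chaudhri: $340,050 | Lindqvist: $261,600

Total assessed value = 1,560,467.
Pro-rata shares before constraints: Kowalski 150,026.76; Chaudhri 283,061.80; Lindqvist 348,811.44.
Capped: Lindqvist ($261,600); balance $520,300 reallocated over remaining assessed value 864,331.
Remaining shares: Kowalski 180,237.78 → $180,250; Chaudhri 340,062.22 → $340,050.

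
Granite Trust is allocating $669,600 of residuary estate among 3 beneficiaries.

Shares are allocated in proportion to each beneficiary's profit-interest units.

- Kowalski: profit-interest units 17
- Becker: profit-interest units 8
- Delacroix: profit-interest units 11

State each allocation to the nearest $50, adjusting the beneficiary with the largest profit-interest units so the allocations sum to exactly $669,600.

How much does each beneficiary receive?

Kowalski: $316,200 | Becker: $148,800 | Delacroix: $204,600

Sum of profit-interest units: 17 + 8 + 11 = 36.
Raw shares: Kowalski 316,200.00; Becker 148,800.00; Delacroix 204,600.00.
After rounding ($50): Kowalski $316,200; Becker $148,800; Delacroix $204,600. Sum = $669,600.
Rounded total matches; no reconciliation needed.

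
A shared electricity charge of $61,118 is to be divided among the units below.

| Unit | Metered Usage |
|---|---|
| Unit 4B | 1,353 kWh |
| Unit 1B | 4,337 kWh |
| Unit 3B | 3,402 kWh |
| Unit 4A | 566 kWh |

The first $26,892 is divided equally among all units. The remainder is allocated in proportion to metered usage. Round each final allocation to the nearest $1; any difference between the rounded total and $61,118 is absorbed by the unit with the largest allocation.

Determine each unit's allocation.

Equal tier: $26,892 ÷ 4 = $6,723 apiece.
Remainder $34,226 by metered usage (total 9,658): Unit 4B 4,794.76 → $4,795; Unit 1B 15,369.45 → $15,369; Unit 3B 12,056.00 → $12,056; Unit 4A 2,005.79 → $2,006.
Totals: Unit 4B $6,723 + $4,795 = $11,518; Unit 1B $6,723 + $15,369 = $22,092; Unit 3B $6,723 + $12,056 = $18,779; Unit 4A $6,723 + $2,006 = $8,729.

Unit 4B: $11,518 · Unit 1B: $22,092 · Unit 3B: $18,779 · Unit 4A: $8,729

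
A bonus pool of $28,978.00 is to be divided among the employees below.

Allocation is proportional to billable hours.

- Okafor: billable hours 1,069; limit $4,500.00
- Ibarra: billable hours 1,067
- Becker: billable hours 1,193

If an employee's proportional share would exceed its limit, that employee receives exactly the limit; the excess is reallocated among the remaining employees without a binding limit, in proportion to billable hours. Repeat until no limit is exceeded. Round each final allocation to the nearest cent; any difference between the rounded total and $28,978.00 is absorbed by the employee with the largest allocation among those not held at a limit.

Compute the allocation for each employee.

Okafor: $4,500.00 | Ibarra: $11,556.65 | Becker: $12,921.35

Sum of billable hours: 3,329.
Proportional shares (ignoring caps): Okafor 9,305.3415; Ibarra 9,287.9321; Becker 10,384.7263.
Capped: Okafor ($4,500.00); residual $24,478.00 reallocated over remaining billable hours 2,260.
Redistributed shares: Ibarra 11,556.6487 → $11,556.65; Becker 12,921.3513 → $12,921.35.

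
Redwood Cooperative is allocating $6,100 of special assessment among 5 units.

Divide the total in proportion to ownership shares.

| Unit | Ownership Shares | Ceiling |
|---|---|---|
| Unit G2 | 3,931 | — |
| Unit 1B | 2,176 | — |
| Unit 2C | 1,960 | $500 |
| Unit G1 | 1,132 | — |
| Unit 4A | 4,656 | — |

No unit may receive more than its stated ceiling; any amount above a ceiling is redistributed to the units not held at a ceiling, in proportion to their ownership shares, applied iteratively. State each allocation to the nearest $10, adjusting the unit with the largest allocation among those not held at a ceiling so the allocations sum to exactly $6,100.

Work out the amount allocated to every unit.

Ownership shares total: 13,855.
Unconstrained shares: Unit G2 1,730.72; Unit 1B 958.04; Unit 2C 862.94; Unit G1 498.39; Unit 4A 2,049.92.
Cap binds for Unit 2C ($500); balance $5,600 reallocated over remaining ownership shares 11,895.
Remaining shares: Unit G2 1,850.66 → $1,850; Unit 1B 1,024.43 → $1,020; Unit G1 532.93 → $530; Unit 4A 2,191.98 → $2,190.
Rounding difference +$10 applied to Unit 4A → $2,200.

Unit G2: $1,850 | Unit 1B: $1,020 | Unit 2C: $500 | Unit G1: $530 | Unit 4A: $2,200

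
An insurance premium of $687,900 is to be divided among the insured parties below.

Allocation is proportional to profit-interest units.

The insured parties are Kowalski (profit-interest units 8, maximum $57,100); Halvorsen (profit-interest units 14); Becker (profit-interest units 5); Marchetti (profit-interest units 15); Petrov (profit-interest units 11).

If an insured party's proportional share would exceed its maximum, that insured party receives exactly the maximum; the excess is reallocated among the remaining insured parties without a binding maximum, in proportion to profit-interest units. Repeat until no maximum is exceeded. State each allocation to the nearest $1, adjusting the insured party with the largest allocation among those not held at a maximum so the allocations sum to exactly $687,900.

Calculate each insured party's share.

Kowalski: $57,100 | Halvorsen: $196,249 | Becker: $70,089 | Marchetti: $210,266 | Petrov: $154,196

Combined profit-interest units = 53.
Pro-rata shares before constraints: Kowalski 103,833.96; Halvorsen 181,709.43; Becker 64,896.23; Marchetti 194,688.68; Petrov 142,771.70.
Cap binds for Kowalski ($57,100); remaining pool $630,800 reallocated over remaining profit-interest units 45.
Shares after redistribution: Halvorsen 196,248.89 → $196,249; Becker 70,088.89 → $70,089; Marchetti 210,266.67 → $210,267; Petrov 154,195.56 → $154,196.
Rounding difference −$1 applied to Marchetti → $210,266.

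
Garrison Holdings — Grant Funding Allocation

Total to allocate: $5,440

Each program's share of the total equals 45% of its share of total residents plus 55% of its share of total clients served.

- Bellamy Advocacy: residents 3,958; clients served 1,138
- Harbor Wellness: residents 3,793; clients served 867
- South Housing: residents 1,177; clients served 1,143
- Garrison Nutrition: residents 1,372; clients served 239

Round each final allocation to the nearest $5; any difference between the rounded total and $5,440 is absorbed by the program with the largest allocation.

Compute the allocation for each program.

Bellamy Advocacy: $1,950 · Harbor Wellness: $1,665 · South Housing: $1,290 · Garrison Nutrition: $535

Residents total 10,300; clients served total 3,387.
Combined weights (45% residents + 55% clients served): Bellamy Advocacy 0.3577; Harbor Wellness 0.3065; South Housing 0.2370; Garrison Nutrition 0.0988.
Unrounded shares: Bellamy Advocacy 1,945.98; Harbor Wellness 1,667.37; South Housing 1,289.44; Garrison Nutrition 537.21.
Rounded to nearest $5: Bellamy Advocacy $1,945; Harbor Wellness $1,665; South Housing $1,290; Garrison Nutrition $535. Sum = $5,435.
Difference $5,440 − $5,435 = +$5 applied to largest allocation (Bellamy Advocacy): Bellamy Advocacy becomes $1,950.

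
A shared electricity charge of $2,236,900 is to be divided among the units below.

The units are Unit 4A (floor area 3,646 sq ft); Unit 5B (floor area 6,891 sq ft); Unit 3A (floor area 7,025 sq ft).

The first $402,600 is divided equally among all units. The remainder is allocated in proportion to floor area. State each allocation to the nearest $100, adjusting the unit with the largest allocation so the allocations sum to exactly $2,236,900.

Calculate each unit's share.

Unit 4A: $515,000 | Unit 5B: $853,900 | Unit 3A: $868,000

Equal tier: $402,600 ÷ 3 = $134,200 apiece.
Remainder $1,834,300 by floor area (total 17,562): Unit 4A 380,814.13 → $380,800; Unit 5B 719,744.98 → $719,700; Unit 3A 733,740.89 → $733,700.
Rounding difference +$100 on remainder applied to Unit 3A.
Totals: Unit 4A $134,200 + $380,800 = $515,000; Unit 5B $134,200 + $719,700 = $853,900; Unit 3A $134,200 + $733,800 = $868,000.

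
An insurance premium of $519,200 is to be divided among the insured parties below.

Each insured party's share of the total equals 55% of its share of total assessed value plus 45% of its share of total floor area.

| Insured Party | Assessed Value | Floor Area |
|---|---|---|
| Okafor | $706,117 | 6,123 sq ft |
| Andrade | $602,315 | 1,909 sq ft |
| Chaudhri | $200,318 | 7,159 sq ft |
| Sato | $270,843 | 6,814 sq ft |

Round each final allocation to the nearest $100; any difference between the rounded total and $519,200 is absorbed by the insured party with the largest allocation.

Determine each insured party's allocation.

Assessed value total 1,779,593; floor area total 22,005.
Combined weights (55% assessed value + 45% floor area): Okafor 0.3434; Andrade 0.2252; Chaudhri 0.2083; Sato 0.2231.
Proportional shares: Okafor 178,317.60; Andrade 116,918.64; Chaudhri 108,155.06; Sato 115,808.70.
Rounded to nearest $100: Okafor $178,300; Andrade $116,900; Chaudhri $108,200; Sato $115,800. Sum = $519,200.
Rounded total matches; no reconciliation needed.

Okafor: $178,300 · Andrade: $116,900 · Chaudhri: $108,200 · Sato: $115,800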